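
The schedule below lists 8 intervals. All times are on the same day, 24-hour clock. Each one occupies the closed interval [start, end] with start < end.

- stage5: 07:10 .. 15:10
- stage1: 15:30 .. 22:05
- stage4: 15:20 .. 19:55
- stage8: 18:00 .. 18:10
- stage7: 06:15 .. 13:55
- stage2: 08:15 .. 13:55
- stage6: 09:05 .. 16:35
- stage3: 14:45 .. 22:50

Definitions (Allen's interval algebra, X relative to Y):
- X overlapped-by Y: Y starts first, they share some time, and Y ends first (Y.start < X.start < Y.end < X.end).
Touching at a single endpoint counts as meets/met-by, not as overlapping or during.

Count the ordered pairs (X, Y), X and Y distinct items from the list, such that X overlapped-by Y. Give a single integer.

Checking all 56 ordered pairs for relation 'overlapped-by'; matching pairs in alphabetical order:
(stage1, stage4): stage1 overlapped-by stage4 ✓
(stage1, stage6): stage1 overlapped-by stage6 ✓
(stage3, stage5): stage3 overlapped-by stage5 ✓
(stage3, stage6): stage3 overlapped-by stage6 ✓
(stage4, stage6): stage4 overlapped-by stage6 ✓
(stage5, stage7): stage5 overlapped-by stage7 ✓
(stage6, stage2): stage6 overlapped-by stage2 ✓
(stage6, stage5): stage6 overlapped-by stage5 ✓
(stage6, stage7): stage6 overlapped-by stage7 ✓
Count: 9.

9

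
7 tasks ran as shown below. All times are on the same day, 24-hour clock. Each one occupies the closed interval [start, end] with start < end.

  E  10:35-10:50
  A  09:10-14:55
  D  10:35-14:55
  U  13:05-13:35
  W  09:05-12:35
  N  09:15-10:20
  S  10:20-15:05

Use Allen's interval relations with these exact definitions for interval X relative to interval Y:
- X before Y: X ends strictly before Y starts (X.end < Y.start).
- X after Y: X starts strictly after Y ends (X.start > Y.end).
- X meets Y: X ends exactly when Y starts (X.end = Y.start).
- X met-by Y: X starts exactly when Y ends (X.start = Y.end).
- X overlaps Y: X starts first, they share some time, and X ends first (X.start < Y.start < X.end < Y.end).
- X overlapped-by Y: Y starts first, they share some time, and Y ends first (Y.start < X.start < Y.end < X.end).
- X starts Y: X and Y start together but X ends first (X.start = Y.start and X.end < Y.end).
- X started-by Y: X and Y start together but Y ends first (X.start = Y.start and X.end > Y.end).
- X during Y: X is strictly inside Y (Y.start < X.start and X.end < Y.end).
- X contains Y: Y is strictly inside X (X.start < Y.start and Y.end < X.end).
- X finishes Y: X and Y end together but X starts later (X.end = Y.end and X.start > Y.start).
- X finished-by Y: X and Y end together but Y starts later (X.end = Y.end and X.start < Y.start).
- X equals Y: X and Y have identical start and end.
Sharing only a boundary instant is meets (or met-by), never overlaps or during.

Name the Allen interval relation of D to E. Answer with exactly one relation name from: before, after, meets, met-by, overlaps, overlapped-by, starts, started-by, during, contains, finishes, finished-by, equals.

started-by

D = [10:35, 14:55]; E = [10:35, 10:50].
Compare endpoints: D.start = E.start, D.start < E.end, D.end > E.start, D.end > E.end.
That pattern is 'started-by'.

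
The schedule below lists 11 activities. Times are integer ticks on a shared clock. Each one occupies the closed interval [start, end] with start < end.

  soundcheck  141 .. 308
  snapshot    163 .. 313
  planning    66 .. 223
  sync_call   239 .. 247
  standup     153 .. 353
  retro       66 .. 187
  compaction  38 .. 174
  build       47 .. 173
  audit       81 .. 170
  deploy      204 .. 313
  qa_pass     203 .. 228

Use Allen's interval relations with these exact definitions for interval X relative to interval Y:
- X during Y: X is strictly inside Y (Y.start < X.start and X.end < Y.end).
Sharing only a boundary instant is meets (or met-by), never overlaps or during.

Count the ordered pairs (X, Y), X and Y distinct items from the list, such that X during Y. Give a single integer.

Checking all 110 ordered pairs for relation 'during'; matching pairs in alphabetical order:
(audit, build): audit during build ✓
(audit, compaction): audit during compaction ✓
(audit, planning): audit during planning ✓
(audit, retro): audit during retro ✓
(build, compaction): build during compaction ✓
(deploy, standup): deploy during standup ✓
(qa_pass, snapshot): qa_pass during snapshot ✓
(qa_pass, soundcheck): qa_pass during soundcheck ✓
(qa_pass, standup): qa_pass during standup ✓
(snapshot, standup): snapshot during standup ✓
(sync_call, deploy): sync_call during deploy ✓
(sync_call, snapshot): sync_call during snapshot ✓
(sync_call, soundcheck): sync_call during soundcheck ✓
(sync_call, standup): sync_call during standup ✓
Count: 14.

14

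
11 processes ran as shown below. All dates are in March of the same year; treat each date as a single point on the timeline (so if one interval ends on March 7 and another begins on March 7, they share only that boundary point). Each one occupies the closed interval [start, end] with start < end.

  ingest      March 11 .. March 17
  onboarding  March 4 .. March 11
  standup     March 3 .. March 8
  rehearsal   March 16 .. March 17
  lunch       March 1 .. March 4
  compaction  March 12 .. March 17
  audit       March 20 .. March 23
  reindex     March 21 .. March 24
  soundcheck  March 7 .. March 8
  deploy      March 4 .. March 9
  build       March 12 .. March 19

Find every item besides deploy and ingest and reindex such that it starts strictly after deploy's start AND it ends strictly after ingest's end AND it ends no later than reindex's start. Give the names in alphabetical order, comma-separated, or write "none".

build

Conditions: its start is strictly after deploy's start (X.start > March 4) AND its end is strictly after ingest's end (X.end > March 17) AND its end is no later than reindex's start (X.end <= March 21).
audit: start March 20 > March 4? ✓; end March 23 > March 17? ✓; end March 23 <= March 21? ✗ → no.
build: start March 12 > March 4? ✓; end March 19 > March 17? ✓; end March 19 <= March 21? ✓ → yes.
compaction: start March 12 > March 4? ✓; end March 17 > March 17? ✗; end March 17 <= March 21? ✓ → no.
lunch: start March 1 > March 4? ✗; end March 4 > March 17? ✗; end March 4 <= March 21? ✓ → no.
onboarding: start March 4 > March 4? ✗; end March 11 > March 17? ✗; end March 11 <= March 21? ✓ → no.
rehearsal: start March 16 > March 4? ✓; end March 17 > March 17? ✗; end March 17 <= March 21? ✓ → no.
soundcheck: start March 7 > March 4? ✓; end March 8 > March 17? ✗; end March 8 <= March 21? ✓ → no.
standup: start March 3 > March 4? ✗; end March 8 > March 17? ✗; end March 8 <= March 21? ✓ → no.
Result: build.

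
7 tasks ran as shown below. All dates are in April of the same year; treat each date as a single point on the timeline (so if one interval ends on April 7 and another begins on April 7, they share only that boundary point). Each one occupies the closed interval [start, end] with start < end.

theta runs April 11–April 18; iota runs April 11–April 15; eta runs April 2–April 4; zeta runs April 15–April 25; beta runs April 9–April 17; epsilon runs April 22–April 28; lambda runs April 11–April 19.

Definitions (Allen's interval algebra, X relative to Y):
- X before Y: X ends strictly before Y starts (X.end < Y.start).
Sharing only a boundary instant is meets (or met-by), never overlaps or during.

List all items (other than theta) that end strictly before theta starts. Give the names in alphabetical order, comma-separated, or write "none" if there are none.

eta

Target theta = [April 11, April 18].
beta [April 9, April 17] → overlaps → no.
epsilon [April 22, April 28] → after → no.
eta [April 2, April 4] → before → yes.
iota [April 11, April 15] → starts → no.
lambda [April 11, April 19] → started-by → no.
zeta [April 15, April 25] → overlapped-by → no.
Result: eta.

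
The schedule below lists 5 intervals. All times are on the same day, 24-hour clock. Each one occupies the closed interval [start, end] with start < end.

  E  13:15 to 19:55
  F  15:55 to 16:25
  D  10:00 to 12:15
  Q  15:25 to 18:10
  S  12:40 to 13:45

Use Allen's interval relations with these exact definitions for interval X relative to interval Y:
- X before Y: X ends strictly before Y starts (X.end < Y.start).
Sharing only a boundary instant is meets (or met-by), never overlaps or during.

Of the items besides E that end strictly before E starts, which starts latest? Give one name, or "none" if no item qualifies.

D

Target E = [13:15, 19:55].
D [10:00, 12:15] → before → candidate.
F [15:55, 16:25] → during → excluded.
Q [15:25, 18:10] → during → excluded.
S [12:40, 13:45] → overlaps → excluded.
Among candidates, latest start is 10:00 → D.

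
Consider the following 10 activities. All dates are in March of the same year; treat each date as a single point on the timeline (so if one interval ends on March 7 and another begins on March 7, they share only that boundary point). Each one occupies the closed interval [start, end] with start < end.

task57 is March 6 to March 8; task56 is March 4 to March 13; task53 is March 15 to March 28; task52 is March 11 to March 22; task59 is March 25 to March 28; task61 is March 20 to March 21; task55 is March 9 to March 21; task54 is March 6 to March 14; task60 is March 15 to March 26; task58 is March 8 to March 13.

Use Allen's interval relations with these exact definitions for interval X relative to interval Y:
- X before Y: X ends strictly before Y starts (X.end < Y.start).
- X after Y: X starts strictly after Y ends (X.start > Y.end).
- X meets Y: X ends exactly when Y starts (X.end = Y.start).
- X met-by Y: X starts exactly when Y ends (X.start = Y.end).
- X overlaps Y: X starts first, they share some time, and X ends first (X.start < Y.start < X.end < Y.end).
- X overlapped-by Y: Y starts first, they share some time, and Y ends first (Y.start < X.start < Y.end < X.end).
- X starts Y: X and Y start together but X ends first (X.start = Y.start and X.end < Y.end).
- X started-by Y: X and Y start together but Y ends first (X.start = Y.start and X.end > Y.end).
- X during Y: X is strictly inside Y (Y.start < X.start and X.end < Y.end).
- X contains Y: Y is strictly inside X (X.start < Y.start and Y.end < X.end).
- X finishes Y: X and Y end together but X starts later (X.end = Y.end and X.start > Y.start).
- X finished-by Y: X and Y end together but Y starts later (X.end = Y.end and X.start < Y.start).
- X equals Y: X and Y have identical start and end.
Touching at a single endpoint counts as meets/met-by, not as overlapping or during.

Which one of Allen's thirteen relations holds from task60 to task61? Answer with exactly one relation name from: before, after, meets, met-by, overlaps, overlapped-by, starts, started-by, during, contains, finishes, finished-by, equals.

task60 = [March 15, March 26]; task61 = [March 20, March 21].
Compare endpoints: task60.start < task61.start, task60.start < task61.end, task60.end > task61.start, task60.end > task61.end.
That pattern is 'contains'.

contains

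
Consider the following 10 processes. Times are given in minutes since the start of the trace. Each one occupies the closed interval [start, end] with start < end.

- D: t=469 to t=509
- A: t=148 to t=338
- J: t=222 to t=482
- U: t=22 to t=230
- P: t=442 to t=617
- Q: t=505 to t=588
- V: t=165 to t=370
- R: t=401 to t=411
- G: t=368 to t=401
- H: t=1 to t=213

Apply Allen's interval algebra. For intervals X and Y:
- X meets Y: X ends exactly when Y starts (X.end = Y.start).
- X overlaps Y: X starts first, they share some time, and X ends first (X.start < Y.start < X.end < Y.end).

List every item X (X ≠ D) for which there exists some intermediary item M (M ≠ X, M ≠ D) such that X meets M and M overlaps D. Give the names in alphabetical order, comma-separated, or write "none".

Target D = [t=469, t=509].
Intermediaries M with M overlaps D: J.
Via J — items with X meets J: none.
Union: none.

none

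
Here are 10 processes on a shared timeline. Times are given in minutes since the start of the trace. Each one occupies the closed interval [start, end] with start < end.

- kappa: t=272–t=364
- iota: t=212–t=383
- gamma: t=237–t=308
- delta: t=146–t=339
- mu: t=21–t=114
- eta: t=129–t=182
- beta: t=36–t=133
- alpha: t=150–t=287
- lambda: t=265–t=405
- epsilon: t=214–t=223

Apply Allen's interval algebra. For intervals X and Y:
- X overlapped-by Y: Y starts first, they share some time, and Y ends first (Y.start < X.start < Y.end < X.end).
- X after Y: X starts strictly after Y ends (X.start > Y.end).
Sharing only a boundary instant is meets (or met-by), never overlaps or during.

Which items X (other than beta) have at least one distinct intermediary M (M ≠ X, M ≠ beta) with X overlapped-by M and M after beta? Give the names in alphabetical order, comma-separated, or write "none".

Target beta = [t=36, t=133].
Intermediaries M with M after beta: alpha, delta, epsilon, gamma, iota, kappa, lambda.
Via alpha — items with X overlapped-by alpha: gamma, iota, kappa, lambda.
Via delta — items with X overlapped-by delta: iota, kappa, lambda.
Via epsilon — items with X overlapped-by epsilon: none.
Via gamma — items with X overlapped-by gamma: kappa, lambda.
Via iota — items with X overlapped-by iota: lambda.
Via kappa — items with X overlapped-by kappa: none.
Via lambda — items with X overlapped-by lambda: none.
Union: gamma, iota, kappa, lambda.

gamma, iota, kappa, lambda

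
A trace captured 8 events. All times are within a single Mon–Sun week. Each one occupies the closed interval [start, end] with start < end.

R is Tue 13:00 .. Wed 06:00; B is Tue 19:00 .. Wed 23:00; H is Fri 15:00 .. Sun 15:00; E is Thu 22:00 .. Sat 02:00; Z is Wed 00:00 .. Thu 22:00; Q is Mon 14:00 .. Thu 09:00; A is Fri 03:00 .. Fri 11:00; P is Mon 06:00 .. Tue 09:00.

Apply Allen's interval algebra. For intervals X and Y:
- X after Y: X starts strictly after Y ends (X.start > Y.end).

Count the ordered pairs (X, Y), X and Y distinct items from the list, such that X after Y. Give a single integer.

18

Checking all 56 ordered pairs for relation 'after'; matching pairs in alphabetical order:
(A, B): A after B ✓
(A, P): A after P ✓
(A, Q): A after Q ✓
(A, R): A after R ✓
(A, Z): A after Z ✓
(B, P): B after P ✓
(E, B): E after B ✓
(E, P): E after P ✓
(E, Q): E after Q ✓
(E, R): E after R ✓
(H, A): H after A ✓
(H, B): H after B ✓
(H, P): H after P ✓
(H, Q): H after Q ✓
(H, R): H after R ✓
(H, Z): H after Z ✓
(R, P): R after P ✓
(Z, P): Z after P ✓
Count: 18.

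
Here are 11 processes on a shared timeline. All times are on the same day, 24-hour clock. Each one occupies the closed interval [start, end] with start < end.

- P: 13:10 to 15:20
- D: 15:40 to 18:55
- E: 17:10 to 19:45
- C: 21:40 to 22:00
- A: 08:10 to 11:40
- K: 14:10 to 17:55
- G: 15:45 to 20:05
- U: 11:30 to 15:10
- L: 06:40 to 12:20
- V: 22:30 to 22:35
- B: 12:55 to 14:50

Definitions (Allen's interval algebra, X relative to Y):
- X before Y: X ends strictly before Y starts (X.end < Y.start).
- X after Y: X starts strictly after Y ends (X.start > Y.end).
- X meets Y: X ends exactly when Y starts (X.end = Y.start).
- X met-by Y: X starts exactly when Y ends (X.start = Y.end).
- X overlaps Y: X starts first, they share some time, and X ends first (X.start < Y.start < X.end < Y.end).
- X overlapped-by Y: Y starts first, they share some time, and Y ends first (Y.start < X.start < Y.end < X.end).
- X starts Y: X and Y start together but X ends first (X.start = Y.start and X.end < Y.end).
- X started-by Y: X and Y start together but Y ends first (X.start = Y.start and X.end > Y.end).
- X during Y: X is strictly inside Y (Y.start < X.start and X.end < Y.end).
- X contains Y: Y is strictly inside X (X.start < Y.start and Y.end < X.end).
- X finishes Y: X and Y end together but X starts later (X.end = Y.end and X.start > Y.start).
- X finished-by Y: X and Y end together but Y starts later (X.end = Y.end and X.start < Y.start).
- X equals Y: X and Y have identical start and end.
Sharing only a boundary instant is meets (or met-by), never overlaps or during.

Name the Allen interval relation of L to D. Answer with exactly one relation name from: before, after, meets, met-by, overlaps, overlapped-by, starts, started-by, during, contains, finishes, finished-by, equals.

before

L = [06:40, 12:20]; D = [15:40, 18:55].
Compare endpoints: L.start < D.start, L.start < D.end, L.end < D.start, L.end < D.end.
That pattern is 'before'.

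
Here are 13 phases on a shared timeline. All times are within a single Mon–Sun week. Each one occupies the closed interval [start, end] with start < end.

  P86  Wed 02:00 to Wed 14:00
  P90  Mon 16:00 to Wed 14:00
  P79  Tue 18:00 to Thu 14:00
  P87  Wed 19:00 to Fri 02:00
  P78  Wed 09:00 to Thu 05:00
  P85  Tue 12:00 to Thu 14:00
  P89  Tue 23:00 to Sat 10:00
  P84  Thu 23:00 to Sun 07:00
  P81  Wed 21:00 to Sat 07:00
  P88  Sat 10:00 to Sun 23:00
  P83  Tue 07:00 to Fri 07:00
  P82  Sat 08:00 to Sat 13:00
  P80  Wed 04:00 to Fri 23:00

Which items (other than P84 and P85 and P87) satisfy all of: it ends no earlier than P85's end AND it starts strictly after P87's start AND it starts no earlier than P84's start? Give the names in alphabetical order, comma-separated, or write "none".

P82, P88

Conditions: its end is no earlier than P85's end (X.end >= Thu 14:00) AND its start is strictly after P87's start (X.start > Wed 19:00) AND its start is no earlier than P84's start (X.start >= Thu 23:00).
P78: end Thu 05:00 >= Thu 14:00? ✗; start Wed 09:00 > Wed 19:00? ✗; start Wed 09:00 >= Thu 23:00? ✗ → no.
P79: end Thu 14:00 >= Thu 14:00? ✓; start Tue 18:00 > Wed 19:00? ✗; start Tue 18:00 >= Thu 23:00? ✗ → no.
P80: end Fri 23:00 >= Thu 14:00? ✓; start Wed 04:00 > Wed 19:00? ✗; start Wed 04:00 >= Thu 23:00? ✗ → no.
P81: end Sat 07:00 >= Thu 14:00? ✓; start Wed 21:00 > Wed 19:00? ✓; start Wed 21:00 >= Thu 23:00? ✗ → no.
P82: end Sat 13:00 >= Thu 14:00? ✓; start Sat 08:00 > Wed 19:00? ✓; start Sat 08:00 >= Thu 23:00? ✓ → yes.
P83: end Fri 07:00 >= Thu 14:00? ✓; start Tue 07:00 > Wed 19:00? ✗; start Tue 07:00 >= Thu 23:00? ✗ → no.
P86: end Wed 14:00 >= Thu 14:00? ✗; start Wed 02:00 > Wed 19:00? ✗; start Wed 02:00 >= Thu 23:00? ✗ → no.
P88: end Sun 23:00 >= Thu 14:00? ✓; start Sat 10:00 > Wed 19:00? ✓; start Sat 10:00 >= Thu 23:00? ✓ → yes.
P89: end Sat 10:00 >= Thu 14:00? ✓; start Tue 23:00 > Wed 19:00? ✗; start Tue 23:00 >= Thu 23:00? ✗ → no.
P90: end Wed 14:00 >= Thu 14:00? ✗; start Mon 16:00 > Wed 19:00? ✗; start Mon 16:00 >= Thu 23:00? ✗ → no.
Result: P82, P88.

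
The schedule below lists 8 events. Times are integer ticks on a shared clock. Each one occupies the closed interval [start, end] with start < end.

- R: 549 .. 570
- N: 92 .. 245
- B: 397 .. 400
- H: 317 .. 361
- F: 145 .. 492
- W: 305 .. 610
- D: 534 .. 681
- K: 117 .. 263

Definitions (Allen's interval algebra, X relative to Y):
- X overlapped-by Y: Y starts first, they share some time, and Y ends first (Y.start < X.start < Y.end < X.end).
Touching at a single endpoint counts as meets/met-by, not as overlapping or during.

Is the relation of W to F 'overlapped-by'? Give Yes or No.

Yes

W = [305, 610], F = [145, 492].
Actual relation of W to F: overlapped-by.
Asked whether 'overlapped-by' holds → Yes.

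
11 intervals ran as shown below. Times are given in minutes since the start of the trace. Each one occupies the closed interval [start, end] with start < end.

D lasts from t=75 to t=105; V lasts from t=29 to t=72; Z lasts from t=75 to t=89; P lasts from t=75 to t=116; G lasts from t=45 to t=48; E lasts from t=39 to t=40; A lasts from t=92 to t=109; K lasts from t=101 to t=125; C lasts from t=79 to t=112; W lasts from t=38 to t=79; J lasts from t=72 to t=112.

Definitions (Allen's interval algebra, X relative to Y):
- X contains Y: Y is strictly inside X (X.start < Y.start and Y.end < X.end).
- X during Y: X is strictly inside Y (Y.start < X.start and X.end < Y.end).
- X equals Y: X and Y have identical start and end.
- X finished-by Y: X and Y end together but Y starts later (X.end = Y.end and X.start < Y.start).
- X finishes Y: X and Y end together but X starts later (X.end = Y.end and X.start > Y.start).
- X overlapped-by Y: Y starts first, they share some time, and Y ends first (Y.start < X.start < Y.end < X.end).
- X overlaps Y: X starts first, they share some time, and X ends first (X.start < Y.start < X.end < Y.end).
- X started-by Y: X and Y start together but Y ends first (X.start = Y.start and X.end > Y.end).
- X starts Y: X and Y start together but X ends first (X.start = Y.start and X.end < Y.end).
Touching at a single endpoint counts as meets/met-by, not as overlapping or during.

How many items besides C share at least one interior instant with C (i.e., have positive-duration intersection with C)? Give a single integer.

6

Target C = [t=79, t=112].
A [t=92, t=109] → during → counts.
D [t=75, t=105] → overlaps → counts.
E [t=39, t=40] → before → no.
G [t=45, t=48] → before → no.
J [t=72, t=112] → finished-by → counts.
K [t=101, t=125] → overlapped-by → counts.
P [t=75, t=116] → contains → counts.
V [t=29, t=72] → before → no.
W [t=38, t=79] → meets → no.
Z [t=75, t=89] → overlaps → counts.
Total: 6.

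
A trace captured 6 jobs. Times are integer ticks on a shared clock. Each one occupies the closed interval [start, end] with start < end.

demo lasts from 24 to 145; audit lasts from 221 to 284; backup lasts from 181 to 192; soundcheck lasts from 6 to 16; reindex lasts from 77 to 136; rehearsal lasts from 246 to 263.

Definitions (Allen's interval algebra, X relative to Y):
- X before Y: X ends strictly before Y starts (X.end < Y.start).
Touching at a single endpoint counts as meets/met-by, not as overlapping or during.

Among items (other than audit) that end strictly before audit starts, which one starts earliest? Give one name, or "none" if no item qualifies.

soundcheck

Target audit = [221, 284].
backup [181, 192] → before → candidate.
demo [24, 145] → before → candidate.
rehearsal [246, 263] → during → excluded.
reindex [77, 136] → before → candidate.
soundcheck [6, 16] → before → candidate.
Among candidates, earliest start is 6 → soundcheck.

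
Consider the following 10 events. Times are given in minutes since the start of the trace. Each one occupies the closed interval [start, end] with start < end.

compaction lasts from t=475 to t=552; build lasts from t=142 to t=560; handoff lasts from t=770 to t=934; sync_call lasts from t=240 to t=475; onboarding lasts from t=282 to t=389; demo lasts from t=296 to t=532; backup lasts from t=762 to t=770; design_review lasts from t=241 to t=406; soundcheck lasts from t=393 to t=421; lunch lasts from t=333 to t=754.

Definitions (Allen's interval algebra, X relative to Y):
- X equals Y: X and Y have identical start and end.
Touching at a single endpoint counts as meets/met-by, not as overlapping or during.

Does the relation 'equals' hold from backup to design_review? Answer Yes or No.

No

backup = [t=762, t=770], design_review = [t=241, t=406].
Actual relation of backup to design_review: after.
Asked whether 'equals' holds → No.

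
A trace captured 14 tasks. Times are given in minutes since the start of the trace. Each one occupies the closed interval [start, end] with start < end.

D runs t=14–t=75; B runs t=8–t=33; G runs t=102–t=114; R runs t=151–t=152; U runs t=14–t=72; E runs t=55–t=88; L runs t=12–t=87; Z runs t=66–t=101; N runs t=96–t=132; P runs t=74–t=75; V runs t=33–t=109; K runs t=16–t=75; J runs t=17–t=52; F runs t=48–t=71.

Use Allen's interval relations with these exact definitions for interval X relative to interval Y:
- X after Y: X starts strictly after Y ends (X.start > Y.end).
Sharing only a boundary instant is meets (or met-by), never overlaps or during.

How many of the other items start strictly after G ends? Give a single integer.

1

Target G = [t=102, t=114].
B [t=8, t=33] → before → no.
D [t=14, t=75] → before → no.
E [t=55, t=88] → before → no.
F [t=48, t=71] → before → no.
J [t=17, t=52] → before → no.
K [t=16, t=75] → before → no.
L [t=12, t=87] → before → no.
N [t=96, t=132] → contains → no.
P [t=74, t=75] → before → no.
R [t=151, t=152] → after → counts.
U [t=14, t=72] → before → no.
V [t=33, t=109] → overlaps → no.
Z [t=66, t=101] → before → no.
Total: 1.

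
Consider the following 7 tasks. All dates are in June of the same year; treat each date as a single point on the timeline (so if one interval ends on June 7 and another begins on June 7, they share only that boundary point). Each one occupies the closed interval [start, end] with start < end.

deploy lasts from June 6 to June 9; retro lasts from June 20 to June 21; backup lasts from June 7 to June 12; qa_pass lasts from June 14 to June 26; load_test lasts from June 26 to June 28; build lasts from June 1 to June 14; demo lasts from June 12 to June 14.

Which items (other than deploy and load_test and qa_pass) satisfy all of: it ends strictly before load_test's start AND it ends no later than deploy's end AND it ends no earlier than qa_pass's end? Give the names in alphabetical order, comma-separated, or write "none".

Conditions: its end is strictly before load_test's start (X.end < June 26) AND its end is no later than deploy's end (X.end <= June 9) AND its end is no earlier than qa_pass's end (X.end >= June 26).
backup: end June 12 < June 26? ✓; end June 12 <= June 9? ✗; end June 12 >= June 26? ✗ → no.
build: end June 14 < June 26? ✓; end June 14 <= June 9? ✗; end June 14 >= June 26? ✗ → no.
demo: end June 14 < June 26? ✓; end June 14 <= June 9? ✗; end June 14 >= June 26? ✗ → no.
retro: end June 21 < June 26? ✓; end June 21 <= June 9? ✗; end June 21 >= June 26? ✗ → no.
Result: none.

none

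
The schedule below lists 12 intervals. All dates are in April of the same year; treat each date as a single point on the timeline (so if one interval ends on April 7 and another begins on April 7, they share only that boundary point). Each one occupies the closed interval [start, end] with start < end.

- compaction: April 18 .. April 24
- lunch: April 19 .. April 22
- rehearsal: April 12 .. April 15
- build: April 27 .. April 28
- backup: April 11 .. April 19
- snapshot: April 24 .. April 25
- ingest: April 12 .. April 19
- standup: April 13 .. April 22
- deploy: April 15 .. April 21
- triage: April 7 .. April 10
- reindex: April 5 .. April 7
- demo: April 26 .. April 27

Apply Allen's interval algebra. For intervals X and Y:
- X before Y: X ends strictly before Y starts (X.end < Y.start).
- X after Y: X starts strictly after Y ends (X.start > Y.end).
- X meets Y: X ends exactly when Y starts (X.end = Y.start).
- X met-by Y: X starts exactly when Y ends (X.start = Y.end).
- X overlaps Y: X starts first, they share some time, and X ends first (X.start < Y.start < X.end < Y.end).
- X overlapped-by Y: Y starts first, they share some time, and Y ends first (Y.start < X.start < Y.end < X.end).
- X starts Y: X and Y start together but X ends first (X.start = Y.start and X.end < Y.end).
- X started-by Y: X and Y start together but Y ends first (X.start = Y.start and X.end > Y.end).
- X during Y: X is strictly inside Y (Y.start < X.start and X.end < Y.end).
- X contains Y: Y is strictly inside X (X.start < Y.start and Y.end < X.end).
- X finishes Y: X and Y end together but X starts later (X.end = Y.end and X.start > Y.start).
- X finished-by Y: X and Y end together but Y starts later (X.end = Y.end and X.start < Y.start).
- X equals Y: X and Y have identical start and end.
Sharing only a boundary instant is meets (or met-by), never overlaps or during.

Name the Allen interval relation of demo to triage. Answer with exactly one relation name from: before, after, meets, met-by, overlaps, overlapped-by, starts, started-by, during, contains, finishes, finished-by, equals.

demo = [April 26, April 27]; triage = [April 7, April 10].
Compare endpoints: demo.start > triage.start, demo.start > triage.end, demo.end > triage.start, demo.end > triage.end.
That pattern is 'after'.

after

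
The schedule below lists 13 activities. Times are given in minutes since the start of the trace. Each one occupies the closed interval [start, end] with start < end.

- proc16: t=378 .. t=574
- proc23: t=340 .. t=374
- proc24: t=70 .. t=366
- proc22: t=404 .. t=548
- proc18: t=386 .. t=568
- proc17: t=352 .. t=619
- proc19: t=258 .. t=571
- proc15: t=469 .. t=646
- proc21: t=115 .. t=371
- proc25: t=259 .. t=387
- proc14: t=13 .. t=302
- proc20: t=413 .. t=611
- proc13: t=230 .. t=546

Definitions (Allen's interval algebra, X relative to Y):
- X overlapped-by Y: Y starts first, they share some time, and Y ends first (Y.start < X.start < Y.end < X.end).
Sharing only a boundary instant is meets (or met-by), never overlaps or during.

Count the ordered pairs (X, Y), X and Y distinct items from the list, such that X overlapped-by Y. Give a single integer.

Checking all 156 ordered pairs for relation 'overlapped-by'; matching pairs in alphabetical order:
(proc13, proc14): proc13 overlapped-by proc14 ✓
(proc13, proc21): proc13 overlapped-by proc21 ✓
(proc13, proc24): proc13 overlapped-by proc24 ✓
(proc15, proc13): proc15 overlapped-by proc13 ✓
(proc15, proc16): proc15 overlapped-by proc16 ✓
(proc15, proc17): proc15 overlapped-by proc17 ✓
(proc15, proc18): proc15 overlapped-by proc18 ✓
(proc15, proc19): proc15 overlapped-by proc19 ✓
(proc15, proc20): proc15 overlapped-by proc20 ✓
(proc15, proc22): proc15 overlapped-by proc22 ✓
(proc16, proc13): proc16 overlapped-by proc13 ✓
(proc16, proc19): proc16 overlapped-by proc19 ✓
(proc16, proc25): proc16 overlapped-by proc25 ✓
(proc17, proc13): proc17 overlapped-by proc13 ✓
(proc17, proc19): proc17 overlapped-by proc19 ✓
(proc17, proc21): proc17 overlapped-by proc21 ✓
(proc17, proc23): proc17 overlapped-by proc23 ✓
(proc17, proc24): proc17 overlapped-by proc24 ✓
(proc17, proc25): proc17 overlapped-by proc25 ✓
(proc18, proc13): proc18 overlapped-by proc13 ✓
(proc18, proc25): proc18 overlapped-by proc25 ✓
(proc19, proc13): proc19 overlapped-by proc13 ✓
(proc19, proc14): proc19 overlapped-by proc14 ✓
(proc19, proc21): proc19 overlapped-by proc21 ✓
... plus 15 further pairs not listed.
Count: 39.

39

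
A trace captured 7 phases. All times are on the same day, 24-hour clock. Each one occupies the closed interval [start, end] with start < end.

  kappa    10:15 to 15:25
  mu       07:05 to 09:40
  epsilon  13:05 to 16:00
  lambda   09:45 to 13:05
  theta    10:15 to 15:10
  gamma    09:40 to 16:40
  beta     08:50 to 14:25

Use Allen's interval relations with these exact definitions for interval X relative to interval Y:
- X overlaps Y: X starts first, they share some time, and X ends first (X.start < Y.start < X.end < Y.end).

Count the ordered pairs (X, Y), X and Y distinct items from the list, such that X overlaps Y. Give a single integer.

Checking all 42 ordered pairs for relation 'overlaps'; matching pairs in alphabetical order:
(beta, epsilon): beta overlaps epsilon ✓
(beta, gamma): beta overlaps gamma ✓
(beta, kappa): beta overlaps kappa ✓
(beta, theta): beta overlaps theta ✓
(kappa, epsilon): kappa overlaps epsilon ✓
(lambda, kappa): lambda overlaps kappa ✓
(lambda, theta): lambda overlaps theta ✓
(mu, beta): mu overlaps beta ✓
(theta, epsilon): theta overlaps epsilon ✓
Count: 9.

9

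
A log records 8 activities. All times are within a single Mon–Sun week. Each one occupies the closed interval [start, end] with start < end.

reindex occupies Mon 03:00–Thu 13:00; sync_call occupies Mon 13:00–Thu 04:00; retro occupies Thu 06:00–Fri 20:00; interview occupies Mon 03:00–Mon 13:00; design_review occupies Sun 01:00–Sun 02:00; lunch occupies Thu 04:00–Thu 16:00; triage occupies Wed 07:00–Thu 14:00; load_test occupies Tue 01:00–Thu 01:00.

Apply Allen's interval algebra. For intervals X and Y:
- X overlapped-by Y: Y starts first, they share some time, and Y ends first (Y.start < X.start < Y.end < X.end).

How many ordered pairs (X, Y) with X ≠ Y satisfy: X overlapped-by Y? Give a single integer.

Checking all 56 ordered pairs for relation 'overlapped-by'; matching pairs in alphabetical order:
(lunch, reindex): lunch overlapped-by reindex ✓
(lunch, triage): lunch overlapped-by triage ✓
(retro, lunch): retro overlapped-by lunch ✓
(retro, reindex): retro overlapped-by reindex ✓
(retro, triage): retro overlapped-by triage ✓
(triage, load_test): triage overlapped-by load_test ✓
(triage, reindex): triage overlapped-by reindex ✓
(triage, sync_call): triage overlapped-by sync_call ✓
Count: 8.

8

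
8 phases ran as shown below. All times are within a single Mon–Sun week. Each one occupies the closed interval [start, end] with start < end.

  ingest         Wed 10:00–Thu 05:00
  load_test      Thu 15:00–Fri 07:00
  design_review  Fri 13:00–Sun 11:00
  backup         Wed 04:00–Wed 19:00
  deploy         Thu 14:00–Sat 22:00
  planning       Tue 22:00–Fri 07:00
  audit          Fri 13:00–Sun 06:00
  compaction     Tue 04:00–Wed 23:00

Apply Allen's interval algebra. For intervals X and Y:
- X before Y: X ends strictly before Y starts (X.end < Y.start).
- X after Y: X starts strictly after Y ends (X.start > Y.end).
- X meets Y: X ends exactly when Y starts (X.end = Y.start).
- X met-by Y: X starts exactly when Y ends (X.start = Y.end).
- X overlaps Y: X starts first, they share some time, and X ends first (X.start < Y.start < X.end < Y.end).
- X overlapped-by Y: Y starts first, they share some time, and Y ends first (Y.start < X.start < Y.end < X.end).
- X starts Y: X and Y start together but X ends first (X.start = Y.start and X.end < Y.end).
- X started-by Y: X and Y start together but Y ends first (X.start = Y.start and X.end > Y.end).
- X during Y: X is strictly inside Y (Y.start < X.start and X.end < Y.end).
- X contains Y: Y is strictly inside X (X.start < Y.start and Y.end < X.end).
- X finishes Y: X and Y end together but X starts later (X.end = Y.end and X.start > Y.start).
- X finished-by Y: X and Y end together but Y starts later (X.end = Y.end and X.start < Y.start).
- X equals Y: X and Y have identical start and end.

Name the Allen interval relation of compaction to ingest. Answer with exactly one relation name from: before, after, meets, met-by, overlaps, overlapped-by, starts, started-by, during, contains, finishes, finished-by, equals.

compaction = [Tue 04:00, Wed 23:00]; ingest = [Wed 10:00, Thu 05:00].
Compare endpoints: compaction.start < ingest.start, compaction.start < ingest.end, compaction.end > ingest.start, compaction.end < ingest.end.
That pattern is 'overlaps'.

overlaps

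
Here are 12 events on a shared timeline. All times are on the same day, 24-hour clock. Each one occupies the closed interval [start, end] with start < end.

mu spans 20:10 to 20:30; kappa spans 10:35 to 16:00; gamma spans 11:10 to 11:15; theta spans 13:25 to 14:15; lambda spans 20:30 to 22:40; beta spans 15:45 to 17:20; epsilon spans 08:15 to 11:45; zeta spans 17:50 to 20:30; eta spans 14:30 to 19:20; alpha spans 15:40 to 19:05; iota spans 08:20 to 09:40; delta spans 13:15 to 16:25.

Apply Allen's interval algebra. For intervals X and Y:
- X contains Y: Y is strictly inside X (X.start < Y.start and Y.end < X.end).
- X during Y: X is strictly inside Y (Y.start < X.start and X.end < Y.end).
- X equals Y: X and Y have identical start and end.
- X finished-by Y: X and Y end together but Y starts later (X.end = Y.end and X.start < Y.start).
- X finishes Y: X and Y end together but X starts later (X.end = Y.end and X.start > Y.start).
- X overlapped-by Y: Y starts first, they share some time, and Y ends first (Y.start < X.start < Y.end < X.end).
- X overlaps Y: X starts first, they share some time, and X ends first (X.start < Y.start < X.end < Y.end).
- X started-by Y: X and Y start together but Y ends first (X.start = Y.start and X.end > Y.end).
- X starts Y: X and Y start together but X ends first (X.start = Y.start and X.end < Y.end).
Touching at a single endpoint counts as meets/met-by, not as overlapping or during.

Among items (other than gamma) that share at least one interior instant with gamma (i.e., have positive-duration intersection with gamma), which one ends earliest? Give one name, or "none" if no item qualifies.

epsilon

Target gamma = [11:10, 11:15].
alpha [15:40, 19:05] → after → excluded.
beta [15:45, 17:20] → after → excluded.
delta [13:15, 16:25] → after → excluded.
epsilon [08:15, 11:45] → contains → candidate.
eta [14:30, 19:20] → after → excluded.
iota [08:20, 09:40] → before → excluded.
kappa [10:35, 16:00] → contains → candidate.
lambda [20:30, 22:40] → after → excluded.
mu [20:10, 20:30] → after → excluded.
theta [13:25, 14:15] → after → excluded.
zeta [17:50, 20:30] → after → excluded.
Among candidates, earliest end is 11:45 → epsilon.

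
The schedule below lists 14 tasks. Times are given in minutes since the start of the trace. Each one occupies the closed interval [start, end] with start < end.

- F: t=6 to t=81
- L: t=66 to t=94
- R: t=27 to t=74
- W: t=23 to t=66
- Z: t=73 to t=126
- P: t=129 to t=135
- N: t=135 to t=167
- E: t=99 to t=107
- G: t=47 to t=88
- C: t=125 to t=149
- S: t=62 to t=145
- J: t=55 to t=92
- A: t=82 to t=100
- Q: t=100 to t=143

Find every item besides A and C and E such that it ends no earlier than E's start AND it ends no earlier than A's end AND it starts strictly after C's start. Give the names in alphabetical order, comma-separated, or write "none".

N, P

Conditions: its end is no earlier than E's start (X.end >= t=99) AND its end is no earlier than A's end (X.end >= t=100) AND its start is strictly after C's start (X.start > t=125).
F: end t=81 >= t=99? ✗; end t=81 >= t=100? ✗; start t=6 > t=125? ✗ → no.
G: end t=88 >= t=99? ✗; end t=88 >= t=100? ✗; start t=47 > t=125? ✗ → no.
J: end t=92 >= t=99? ✗; end t=92 >= t=100? ✗; start t=55 > t=125? ✗ → no.
L: end t=94 >= t=99? ✗; end t=94 >= t=100? ✗; start t=66 > t=125? ✗ → no.
N: end t=167 >= t=99? ✓; end t=167 >= t=100? ✓; start t=135 > t=125? ✓ → yes.
P: end t=135 >= t=99? ✓; end t=135 >= t=100? ✓; start t=129 > t=125? ✓ → yes.
Q: end t=143 >= t=99? ✓; end t=143 >= t=100? ✓; start t=100 > t=125? ✗ → no.
R: end t=74 >= t=99? ✗; end t=74 >= t=100? ✗; start t=27 > t=125? ✗ → no.
S: end t=145 >= t=99? ✓; end t=145 >= t=100? ✓; start t=62 > t=125? ✗ → no.
W: end t=66 >= t=99? ✗; end t=66 >= t=100? ✗; start t=23 > t=125? ✗ → no.
Z: end t=126 >= t=99? ✓; end t=126 >= t=100? ✓; start t=73 > t=125? ✗ → no.
Result: N, P.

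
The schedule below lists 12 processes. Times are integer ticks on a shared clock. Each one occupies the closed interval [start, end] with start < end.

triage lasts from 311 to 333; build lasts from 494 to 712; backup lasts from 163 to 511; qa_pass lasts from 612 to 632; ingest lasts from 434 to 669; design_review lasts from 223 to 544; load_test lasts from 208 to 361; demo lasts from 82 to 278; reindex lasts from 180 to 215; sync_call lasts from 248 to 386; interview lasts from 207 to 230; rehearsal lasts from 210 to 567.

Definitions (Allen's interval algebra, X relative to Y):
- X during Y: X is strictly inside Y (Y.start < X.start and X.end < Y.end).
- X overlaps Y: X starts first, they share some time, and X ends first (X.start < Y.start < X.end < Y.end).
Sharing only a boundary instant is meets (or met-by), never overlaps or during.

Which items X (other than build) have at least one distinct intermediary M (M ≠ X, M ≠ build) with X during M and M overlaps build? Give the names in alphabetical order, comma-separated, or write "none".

design_review, interview, load_test, qa_pass, reindex, sync_call, triage

Target build = [494, 712].
Intermediaries M with M overlaps build: backup, design_review, ingest, rehearsal.
Via backup — items with X during backup: interview, load_test, reindex, sync_call, triage.
Via design_review — items with X during design_review: sync_call, triage.
Via ingest — items with X during ingest: qa_pass.
Via rehearsal — items with X during rehearsal: design_review, sync_call, triage.
Union: design_review, interview, load_test, qa_pass, reindex, sync_call, triage.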